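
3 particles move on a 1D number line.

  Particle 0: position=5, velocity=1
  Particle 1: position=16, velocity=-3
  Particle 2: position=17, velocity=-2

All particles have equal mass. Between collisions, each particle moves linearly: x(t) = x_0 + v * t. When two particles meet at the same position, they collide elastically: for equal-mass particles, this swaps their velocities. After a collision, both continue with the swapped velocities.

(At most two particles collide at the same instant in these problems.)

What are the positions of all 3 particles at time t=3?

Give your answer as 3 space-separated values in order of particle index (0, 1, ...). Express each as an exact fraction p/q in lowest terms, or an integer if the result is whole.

Answer: 7 8 11

Derivation:
Collision at t=11/4: particles 0 and 1 swap velocities; positions: p0=31/4 p1=31/4 p2=23/2; velocities now: v0=-3 v1=1 v2=-2
Advance to t=3 (no further collisions before then); velocities: v0=-3 v1=1 v2=-2; positions = 7 8 11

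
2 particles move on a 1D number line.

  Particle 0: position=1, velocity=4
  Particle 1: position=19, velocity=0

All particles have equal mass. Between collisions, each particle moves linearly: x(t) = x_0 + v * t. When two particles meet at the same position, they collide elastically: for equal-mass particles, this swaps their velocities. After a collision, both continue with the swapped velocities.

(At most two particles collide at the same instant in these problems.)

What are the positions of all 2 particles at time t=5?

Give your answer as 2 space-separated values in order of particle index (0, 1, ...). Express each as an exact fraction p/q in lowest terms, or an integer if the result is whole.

Collision at t=9/2: particles 0 and 1 swap velocities; positions: p0=19 p1=19; velocities now: v0=0 v1=4
Advance to t=5 (no further collisions before then); velocities: v0=0 v1=4; positions = 19 21

Answer: 19 21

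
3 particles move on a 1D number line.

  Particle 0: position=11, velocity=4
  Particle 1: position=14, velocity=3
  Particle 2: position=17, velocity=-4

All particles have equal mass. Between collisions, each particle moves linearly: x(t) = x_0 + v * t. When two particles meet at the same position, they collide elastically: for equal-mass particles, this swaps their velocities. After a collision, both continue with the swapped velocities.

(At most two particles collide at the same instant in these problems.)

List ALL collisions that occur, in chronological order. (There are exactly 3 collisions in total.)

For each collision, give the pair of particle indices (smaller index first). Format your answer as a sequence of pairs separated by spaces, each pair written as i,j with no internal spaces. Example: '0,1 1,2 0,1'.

Collision at t=3/7: particles 1 and 2 swap velocities; positions: p0=89/7 p1=107/7 p2=107/7; velocities now: v0=4 v1=-4 v2=3
Collision at t=3/4: particles 0 and 1 swap velocities; positions: p0=14 p1=14 p2=65/4; velocities now: v0=-4 v1=4 v2=3
Collision at t=3: particles 1 and 2 swap velocities; positions: p0=5 p1=23 p2=23; velocities now: v0=-4 v1=3 v2=4

Answer: 1,2 0,1 1,2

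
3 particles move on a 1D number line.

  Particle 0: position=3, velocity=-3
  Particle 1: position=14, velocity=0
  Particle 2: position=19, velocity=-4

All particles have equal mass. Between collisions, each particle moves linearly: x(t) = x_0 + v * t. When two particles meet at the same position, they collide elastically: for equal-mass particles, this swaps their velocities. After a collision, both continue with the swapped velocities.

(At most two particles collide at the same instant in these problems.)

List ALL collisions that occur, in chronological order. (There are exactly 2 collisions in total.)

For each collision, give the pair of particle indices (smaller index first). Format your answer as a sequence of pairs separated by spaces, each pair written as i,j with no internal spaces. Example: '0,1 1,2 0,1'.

Collision at t=5/4: particles 1 and 2 swap velocities; positions: p0=-3/4 p1=14 p2=14; velocities now: v0=-3 v1=-4 v2=0
Collision at t=16: particles 0 and 1 swap velocities; positions: p0=-45 p1=-45 p2=14; velocities now: v0=-4 v1=-3 v2=0

Answer: 1,2 0,1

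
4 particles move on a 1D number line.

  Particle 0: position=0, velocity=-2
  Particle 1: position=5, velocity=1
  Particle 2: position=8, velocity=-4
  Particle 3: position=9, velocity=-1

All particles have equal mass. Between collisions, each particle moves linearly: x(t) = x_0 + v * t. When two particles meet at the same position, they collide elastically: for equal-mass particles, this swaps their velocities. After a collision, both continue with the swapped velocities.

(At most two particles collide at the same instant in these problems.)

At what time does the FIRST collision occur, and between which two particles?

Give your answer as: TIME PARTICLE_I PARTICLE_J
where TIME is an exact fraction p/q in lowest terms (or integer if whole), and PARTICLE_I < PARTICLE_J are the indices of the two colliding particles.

Answer: 3/5 1 2

Derivation:
Pair (0,1): pos 0,5 vel -2,1 -> not approaching (rel speed -3 <= 0)
Pair (1,2): pos 5,8 vel 1,-4 -> gap=3, closing at 5/unit, collide at t=3/5
Pair (2,3): pos 8,9 vel -4,-1 -> not approaching (rel speed -3 <= 0)
Earliest collision: t=3/5 between 1 and 2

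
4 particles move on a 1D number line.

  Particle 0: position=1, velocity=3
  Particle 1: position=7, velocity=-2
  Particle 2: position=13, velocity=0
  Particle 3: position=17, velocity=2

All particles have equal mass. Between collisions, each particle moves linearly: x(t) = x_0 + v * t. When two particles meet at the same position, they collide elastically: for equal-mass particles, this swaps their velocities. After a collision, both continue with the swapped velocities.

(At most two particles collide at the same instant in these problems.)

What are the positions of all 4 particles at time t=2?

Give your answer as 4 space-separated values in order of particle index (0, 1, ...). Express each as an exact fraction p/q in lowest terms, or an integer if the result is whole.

Answer: 3 7 13 21

Derivation:
Collision at t=6/5: particles 0 and 1 swap velocities; positions: p0=23/5 p1=23/5 p2=13 p3=97/5; velocities now: v0=-2 v1=3 v2=0 v3=2
Advance to t=2 (no further collisions before then); velocities: v0=-2 v1=3 v2=0 v3=2; positions = 3 7 13 21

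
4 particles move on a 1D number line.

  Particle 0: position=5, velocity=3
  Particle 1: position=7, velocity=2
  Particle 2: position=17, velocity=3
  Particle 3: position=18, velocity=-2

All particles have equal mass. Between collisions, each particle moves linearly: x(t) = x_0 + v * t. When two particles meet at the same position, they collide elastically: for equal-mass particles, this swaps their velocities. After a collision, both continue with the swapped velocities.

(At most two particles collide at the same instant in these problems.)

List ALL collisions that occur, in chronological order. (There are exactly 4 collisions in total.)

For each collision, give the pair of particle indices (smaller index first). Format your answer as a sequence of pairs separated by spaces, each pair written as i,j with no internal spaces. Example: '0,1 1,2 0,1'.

Collision at t=1/5: particles 2 and 3 swap velocities; positions: p0=28/5 p1=37/5 p2=88/5 p3=88/5; velocities now: v0=3 v1=2 v2=-2 v3=3
Collision at t=2: particles 0 and 1 swap velocities; positions: p0=11 p1=11 p2=14 p3=23; velocities now: v0=2 v1=3 v2=-2 v3=3
Collision at t=13/5: particles 1 and 2 swap velocities; positions: p0=61/5 p1=64/5 p2=64/5 p3=124/5; velocities now: v0=2 v1=-2 v2=3 v3=3
Collision at t=11/4: particles 0 and 1 swap velocities; positions: p0=25/2 p1=25/2 p2=53/4 p3=101/4; velocities now: v0=-2 v1=2 v2=3 v3=3

Answer: 2,3 0,1 1,2 0,1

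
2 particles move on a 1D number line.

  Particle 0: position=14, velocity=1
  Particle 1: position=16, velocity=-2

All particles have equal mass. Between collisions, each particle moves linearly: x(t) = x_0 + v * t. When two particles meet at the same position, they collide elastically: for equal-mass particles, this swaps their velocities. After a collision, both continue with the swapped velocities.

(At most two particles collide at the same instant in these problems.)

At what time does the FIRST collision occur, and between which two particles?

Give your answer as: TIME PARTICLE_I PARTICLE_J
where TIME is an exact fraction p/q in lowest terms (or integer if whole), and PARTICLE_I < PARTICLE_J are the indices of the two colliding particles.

Answer: 2/3 0 1

Derivation:
Pair (0,1): pos 14,16 vel 1,-2 -> gap=2, closing at 3/unit, collide at t=2/3
Earliest collision: t=2/3 between 0 and 1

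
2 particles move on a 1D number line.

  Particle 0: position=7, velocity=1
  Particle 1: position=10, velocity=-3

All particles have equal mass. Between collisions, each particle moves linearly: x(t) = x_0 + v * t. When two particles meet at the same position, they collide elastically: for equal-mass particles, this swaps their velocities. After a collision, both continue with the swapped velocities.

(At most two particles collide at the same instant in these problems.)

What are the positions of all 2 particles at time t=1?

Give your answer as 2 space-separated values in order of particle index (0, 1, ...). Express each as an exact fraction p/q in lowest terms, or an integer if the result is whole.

Collision at t=3/4: particles 0 and 1 swap velocities; positions: p0=31/4 p1=31/4; velocities now: v0=-3 v1=1
Advance to t=1 (no further collisions before then); velocities: v0=-3 v1=1; positions = 7 8

Answer: 7 8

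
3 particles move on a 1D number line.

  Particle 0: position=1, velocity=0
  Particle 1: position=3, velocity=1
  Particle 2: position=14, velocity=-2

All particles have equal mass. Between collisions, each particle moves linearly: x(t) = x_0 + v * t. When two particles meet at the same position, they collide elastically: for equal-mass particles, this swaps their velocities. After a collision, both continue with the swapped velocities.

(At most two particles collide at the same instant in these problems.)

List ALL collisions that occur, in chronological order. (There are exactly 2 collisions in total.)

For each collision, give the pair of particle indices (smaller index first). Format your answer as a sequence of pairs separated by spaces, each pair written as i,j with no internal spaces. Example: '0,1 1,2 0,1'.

Collision at t=11/3: particles 1 and 2 swap velocities; positions: p0=1 p1=20/3 p2=20/3; velocities now: v0=0 v1=-2 v2=1
Collision at t=13/2: particles 0 and 1 swap velocities; positions: p0=1 p1=1 p2=19/2; velocities now: v0=-2 v1=0 v2=1

Answer: 1,2 0,1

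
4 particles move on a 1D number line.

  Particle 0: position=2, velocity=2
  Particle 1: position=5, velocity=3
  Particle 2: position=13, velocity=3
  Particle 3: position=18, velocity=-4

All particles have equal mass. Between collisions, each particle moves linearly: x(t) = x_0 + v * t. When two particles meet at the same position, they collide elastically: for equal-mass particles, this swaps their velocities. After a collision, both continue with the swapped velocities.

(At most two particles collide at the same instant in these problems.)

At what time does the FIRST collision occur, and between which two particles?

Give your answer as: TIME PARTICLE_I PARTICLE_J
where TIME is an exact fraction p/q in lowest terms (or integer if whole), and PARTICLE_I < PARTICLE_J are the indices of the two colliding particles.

Pair (0,1): pos 2,5 vel 2,3 -> not approaching (rel speed -1 <= 0)
Pair (1,2): pos 5,13 vel 3,3 -> not approaching (rel speed 0 <= 0)
Pair (2,3): pos 13,18 vel 3,-4 -> gap=5, closing at 7/unit, collide at t=5/7
Earliest collision: t=5/7 between 2 and 3

Answer: 5/7 2 3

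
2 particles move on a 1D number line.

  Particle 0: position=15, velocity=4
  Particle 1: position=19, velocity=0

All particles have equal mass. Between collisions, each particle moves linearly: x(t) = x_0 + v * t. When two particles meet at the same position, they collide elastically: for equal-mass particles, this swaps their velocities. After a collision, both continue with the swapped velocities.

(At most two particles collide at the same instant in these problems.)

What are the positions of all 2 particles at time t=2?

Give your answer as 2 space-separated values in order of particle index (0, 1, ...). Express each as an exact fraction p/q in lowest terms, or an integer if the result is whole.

Answer: 19 23

Derivation:
Collision at t=1: particles 0 and 1 swap velocities; positions: p0=19 p1=19; velocities now: v0=0 v1=4
Advance to t=2 (no further collisions before then); velocities: v0=0 v1=4; positions = 19 23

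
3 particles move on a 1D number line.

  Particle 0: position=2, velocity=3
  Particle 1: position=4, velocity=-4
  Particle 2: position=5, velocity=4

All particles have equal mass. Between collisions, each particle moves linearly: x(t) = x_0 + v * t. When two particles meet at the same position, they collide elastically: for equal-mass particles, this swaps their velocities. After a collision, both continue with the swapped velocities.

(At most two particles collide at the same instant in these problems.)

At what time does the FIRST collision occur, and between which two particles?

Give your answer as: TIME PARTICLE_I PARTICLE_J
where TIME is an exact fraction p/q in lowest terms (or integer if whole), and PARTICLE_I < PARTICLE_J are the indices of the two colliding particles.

Answer: 2/7 0 1

Derivation:
Pair (0,1): pos 2,4 vel 3,-4 -> gap=2, closing at 7/unit, collide at t=2/7
Pair (1,2): pos 4,5 vel -4,4 -> not approaching (rel speed -8 <= 0)
Earliest collision: t=2/7 between 0 and 1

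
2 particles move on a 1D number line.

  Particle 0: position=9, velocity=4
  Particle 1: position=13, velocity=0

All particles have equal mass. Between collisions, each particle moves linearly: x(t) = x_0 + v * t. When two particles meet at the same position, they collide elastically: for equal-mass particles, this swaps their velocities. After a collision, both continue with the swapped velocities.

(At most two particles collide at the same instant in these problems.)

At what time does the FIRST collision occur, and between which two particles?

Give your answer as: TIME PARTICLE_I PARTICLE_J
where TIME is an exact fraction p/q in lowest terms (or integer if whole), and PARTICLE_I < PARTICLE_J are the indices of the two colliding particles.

Answer: 1 0 1

Derivation:
Pair (0,1): pos 9,13 vel 4,0 -> gap=4, closing at 4/unit, collide at t=1
Earliest collision: t=1 between 0 and 1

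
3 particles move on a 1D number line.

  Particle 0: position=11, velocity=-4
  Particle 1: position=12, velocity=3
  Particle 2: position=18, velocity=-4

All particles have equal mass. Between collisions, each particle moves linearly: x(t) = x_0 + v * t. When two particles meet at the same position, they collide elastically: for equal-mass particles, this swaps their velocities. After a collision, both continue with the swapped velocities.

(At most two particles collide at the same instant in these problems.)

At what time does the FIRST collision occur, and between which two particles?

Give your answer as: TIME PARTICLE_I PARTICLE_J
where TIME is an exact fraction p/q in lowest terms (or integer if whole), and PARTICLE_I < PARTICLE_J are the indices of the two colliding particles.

Answer: 6/7 1 2

Derivation:
Pair (0,1): pos 11,12 vel -4,3 -> not approaching (rel speed -7 <= 0)
Pair (1,2): pos 12,18 vel 3,-4 -> gap=6, closing at 7/unit, collide at t=6/7
Earliest collision: t=6/7 between 1 and 2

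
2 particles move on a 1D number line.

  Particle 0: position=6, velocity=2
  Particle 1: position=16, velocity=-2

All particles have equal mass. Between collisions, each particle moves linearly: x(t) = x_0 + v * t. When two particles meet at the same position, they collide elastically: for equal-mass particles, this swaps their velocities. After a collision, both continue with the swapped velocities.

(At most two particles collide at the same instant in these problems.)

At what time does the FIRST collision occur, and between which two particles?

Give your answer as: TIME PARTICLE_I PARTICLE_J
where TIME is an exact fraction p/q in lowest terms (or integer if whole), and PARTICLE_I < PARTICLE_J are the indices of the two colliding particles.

Pair (0,1): pos 6,16 vel 2,-2 -> gap=10, closing at 4/unit, collide at t=5/2
Earliest collision: t=5/2 between 0 and 1

Answer: 5/2 0 1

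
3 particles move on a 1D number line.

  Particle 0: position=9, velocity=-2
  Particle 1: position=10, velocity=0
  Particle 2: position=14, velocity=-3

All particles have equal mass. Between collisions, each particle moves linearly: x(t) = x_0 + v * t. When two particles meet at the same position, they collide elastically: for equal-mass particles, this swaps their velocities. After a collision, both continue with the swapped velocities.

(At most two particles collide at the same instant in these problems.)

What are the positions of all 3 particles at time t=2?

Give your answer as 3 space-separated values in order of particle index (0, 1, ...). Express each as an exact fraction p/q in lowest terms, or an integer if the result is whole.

Answer: 5 8 10

Derivation:
Collision at t=4/3: particles 1 and 2 swap velocities; positions: p0=19/3 p1=10 p2=10; velocities now: v0=-2 v1=-3 v2=0
Advance to t=2 (no further collisions before then); velocities: v0=-2 v1=-3 v2=0; positions = 5 8 10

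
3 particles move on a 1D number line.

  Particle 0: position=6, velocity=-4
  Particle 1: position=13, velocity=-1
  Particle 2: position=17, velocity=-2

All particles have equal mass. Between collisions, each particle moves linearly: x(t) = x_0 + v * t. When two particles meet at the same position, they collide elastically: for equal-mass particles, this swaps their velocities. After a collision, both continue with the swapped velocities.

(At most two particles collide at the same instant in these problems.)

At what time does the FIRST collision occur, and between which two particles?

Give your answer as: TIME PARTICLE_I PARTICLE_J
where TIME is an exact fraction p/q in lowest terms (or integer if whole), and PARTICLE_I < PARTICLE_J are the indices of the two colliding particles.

Pair (0,1): pos 6,13 vel -4,-1 -> not approaching (rel speed -3 <= 0)
Pair (1,2): pos 13,17 vel -1,-2 -> gap=4, closing at 1/unit, collide at t=4
Earliest collision: t=4 between 1 and 2

Answer: 4 1 2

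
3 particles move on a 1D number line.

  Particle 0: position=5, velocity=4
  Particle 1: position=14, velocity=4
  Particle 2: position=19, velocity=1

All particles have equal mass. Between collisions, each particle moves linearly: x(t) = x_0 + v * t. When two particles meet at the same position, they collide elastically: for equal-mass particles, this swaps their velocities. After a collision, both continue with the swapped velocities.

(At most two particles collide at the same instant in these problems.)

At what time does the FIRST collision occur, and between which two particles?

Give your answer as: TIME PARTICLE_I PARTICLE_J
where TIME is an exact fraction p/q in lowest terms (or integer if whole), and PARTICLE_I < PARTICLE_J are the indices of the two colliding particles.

Answer: 5/3 1 2

Derivation:
Pair (0,1): pos 5,14 vel 4,4 -> not approaching (rel speed 0 <= 0)
Pair (1,2): pos 14,19 vel 4,1 -> gap=5, closing at 3/unit, collide at t=5/3
Earliest collision: t=5/3 between 1 and 2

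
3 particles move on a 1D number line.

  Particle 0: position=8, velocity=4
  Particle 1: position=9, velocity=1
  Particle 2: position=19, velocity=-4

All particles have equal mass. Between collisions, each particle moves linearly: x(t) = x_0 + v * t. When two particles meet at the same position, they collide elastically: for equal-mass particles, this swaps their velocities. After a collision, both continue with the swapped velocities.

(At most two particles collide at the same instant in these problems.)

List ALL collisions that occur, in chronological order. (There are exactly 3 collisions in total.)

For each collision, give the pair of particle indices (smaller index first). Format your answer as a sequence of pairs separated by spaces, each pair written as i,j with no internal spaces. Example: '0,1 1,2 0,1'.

Answer: 0,1 1,2 0,1

Derivation:
Collision at t=1/3: particles 0 and 1 swap velocities; positions: p0=28/3 p1=28/3 p2=53/3; velocities now: v0=1 v1=4 v2=-4
Collision at t=11/8: particles 1 and 2 swap velocities; positions: p0=83/8 p1=27/2 p2=27/2; velocities now: v0=1 v1=-4 v2=4
Collision at t=2: particles 0 and 1 swap velocities; positions: p0=11 p1=11 p2=16; velocities now: v0=-4 v1=1 v2=4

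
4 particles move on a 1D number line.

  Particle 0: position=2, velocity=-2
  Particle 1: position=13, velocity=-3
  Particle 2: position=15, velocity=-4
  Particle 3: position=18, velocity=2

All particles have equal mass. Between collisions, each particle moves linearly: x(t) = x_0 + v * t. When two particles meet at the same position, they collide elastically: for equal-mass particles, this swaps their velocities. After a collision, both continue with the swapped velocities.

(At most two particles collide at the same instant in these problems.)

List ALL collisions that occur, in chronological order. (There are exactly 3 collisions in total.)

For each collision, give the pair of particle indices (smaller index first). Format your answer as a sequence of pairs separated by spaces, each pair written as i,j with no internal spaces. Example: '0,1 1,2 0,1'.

Answer: 1,2 0,1 1,2

Derivation:
Collision at t=2: particles 1 and 2 swap velocities; positions: p0=-2 p1=7 p2=7 p3=22; velocities now: v0=-2 v1=-4 v2=-3 v3=2
Collision at t=13/2: particles 0 and 1 swap velocities; positions: p0=-11 p1=-11 p2=-13/2 p3=31; velocities now: v0=-4 v1=-2 v2=-3 v3=2
Collision at t=11: particles 1 and 2 swap velocities; positions: p0=-29 p1=-20 p2=-20 p3=40; velocities now: v0=-4 v1=-3 v2=-2 v3=2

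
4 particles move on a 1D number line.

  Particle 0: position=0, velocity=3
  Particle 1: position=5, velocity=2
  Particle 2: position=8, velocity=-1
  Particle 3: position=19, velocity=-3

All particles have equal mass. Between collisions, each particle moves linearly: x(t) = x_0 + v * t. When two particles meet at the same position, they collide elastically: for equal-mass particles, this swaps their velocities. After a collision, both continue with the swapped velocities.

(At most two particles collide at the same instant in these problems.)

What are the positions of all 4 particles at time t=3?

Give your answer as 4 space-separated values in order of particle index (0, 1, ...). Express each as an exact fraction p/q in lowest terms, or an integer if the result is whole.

Collision at t=1: particles 1 and 2 swap velocities; positions: p0=3 p1=7 p2=7 p3=16; velocities now: v0=3 v1=-1 v2=2 v3=-3
Collision at t=2: particles 0 and 1 swap velocities; positions: p0=6 p1=6 p2=9 p3=13; velocities now: v0=-1 v1=3 v2=2 v3=-3
Collision at t=14/5: particles 2 and 3 swap velocities; positions: p0=26/5 p1=42/5 p2=53/5 p3=53/5; velocities now: v0=-1 v1=3 v2=-3 v3=2
Advance to t=3 (no further collisions before then); velocities: v0=-1 v1=3 v2=-3 v3=2; positions = 5 9 10 11

Answer: 5 9 10 11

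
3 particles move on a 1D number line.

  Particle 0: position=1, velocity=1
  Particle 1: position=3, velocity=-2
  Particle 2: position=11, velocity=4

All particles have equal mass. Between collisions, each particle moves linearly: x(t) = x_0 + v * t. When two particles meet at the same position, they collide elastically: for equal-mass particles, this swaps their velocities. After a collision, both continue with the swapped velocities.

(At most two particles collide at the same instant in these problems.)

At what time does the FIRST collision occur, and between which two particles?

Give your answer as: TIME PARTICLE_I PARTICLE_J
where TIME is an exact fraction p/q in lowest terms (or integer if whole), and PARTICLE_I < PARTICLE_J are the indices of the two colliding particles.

Answer: 2/3 0 1

Derivation:
Pair (0,1): pos 1,3 vel 1,-2 -> gap=2, closing at 3/unit, collide at t=2/3
Pair (1,2): pos 3,11 vel -2,4 -> not approaching (rel speed -6 <= 0)
Earliest collision: t=2/3 between 0 and 1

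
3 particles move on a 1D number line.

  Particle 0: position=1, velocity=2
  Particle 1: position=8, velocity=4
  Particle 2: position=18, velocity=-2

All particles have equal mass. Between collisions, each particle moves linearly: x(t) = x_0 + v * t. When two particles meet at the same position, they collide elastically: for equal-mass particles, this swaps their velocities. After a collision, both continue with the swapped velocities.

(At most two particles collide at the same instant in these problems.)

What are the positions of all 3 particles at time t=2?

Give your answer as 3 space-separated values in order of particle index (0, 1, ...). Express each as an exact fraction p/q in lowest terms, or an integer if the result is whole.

Answer: 5 14 16

Derivation:
Collision at t=5/3: particles 1 and 2 swap velocities; positions: p0=13/3 p1=44/3 p2=44/3; velocities now: v0=2 v1=-2 v2=4
Advance to t=2 (no further collisions before then); velocities: v0=2 v1=-2 v2=4; positions = 5 14 16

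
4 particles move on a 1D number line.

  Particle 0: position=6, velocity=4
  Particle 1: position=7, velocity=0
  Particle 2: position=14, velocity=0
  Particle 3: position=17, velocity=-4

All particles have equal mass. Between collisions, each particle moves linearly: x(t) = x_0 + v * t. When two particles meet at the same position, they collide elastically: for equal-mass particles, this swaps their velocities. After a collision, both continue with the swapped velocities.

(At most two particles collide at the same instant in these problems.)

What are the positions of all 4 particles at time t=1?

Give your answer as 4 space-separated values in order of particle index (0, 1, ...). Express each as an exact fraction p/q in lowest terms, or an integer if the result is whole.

Answer: 7 10 13 14

Derivation:
Collision at t=1/4: particles 0 and 1 swap velocities; positions: p0=7 p1=7 p2=14 p3=16; velocities now: v0=0 v1=4 v2=0 v3=-4
Collision at t=3/4: particles 2 and 3 swap velocities; positions: p0=7 p1=9 p2=14 p3=14; velocities now: v0=0 v1=4 v2=-4 v3=0
Advance to t=1 (no further collisions before then); velocities: v0=0 v1=4 v2=-4 v3=0; positions = 7 10 13 14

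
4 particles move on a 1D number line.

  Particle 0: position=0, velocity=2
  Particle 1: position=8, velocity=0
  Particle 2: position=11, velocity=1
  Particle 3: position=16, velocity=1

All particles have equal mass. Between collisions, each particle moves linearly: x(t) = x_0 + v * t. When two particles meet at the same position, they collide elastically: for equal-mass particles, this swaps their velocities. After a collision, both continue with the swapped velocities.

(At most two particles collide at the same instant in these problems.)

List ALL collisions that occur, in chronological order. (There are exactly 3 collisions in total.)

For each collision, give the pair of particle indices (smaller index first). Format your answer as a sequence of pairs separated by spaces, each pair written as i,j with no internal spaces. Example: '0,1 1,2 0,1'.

Answer: 0,1 1,2 2,3

Derivation:
Collision at t=4: particles 0 and 1 swap velocities; positions: p0=8 p1=8 p2=15 p3=20; velocities now: v0=0 v1=2 v2=1 v3=1
Collision at t=11: particles 1 and 2 swap velocities; positions: p0=8 p1=22 p2=22 p3=27; velocities now: v0=0 v1=1 v2=2 v3=1
Collision at t=16: particles 2 and 3 swap velocities; positions: p0=8 p1=27 p2=32 p3=32; velocities now: v0=0 v1=1 v2=1 v3=2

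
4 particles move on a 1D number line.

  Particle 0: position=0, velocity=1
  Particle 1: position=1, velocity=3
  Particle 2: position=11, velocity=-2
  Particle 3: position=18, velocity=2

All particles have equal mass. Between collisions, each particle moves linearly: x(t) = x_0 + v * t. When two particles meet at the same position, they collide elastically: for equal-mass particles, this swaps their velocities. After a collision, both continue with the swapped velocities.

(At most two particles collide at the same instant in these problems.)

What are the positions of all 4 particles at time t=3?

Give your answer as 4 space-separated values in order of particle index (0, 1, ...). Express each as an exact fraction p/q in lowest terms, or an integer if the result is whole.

Answer: 3 5 10 24

Derivation:
Collision at t=2: particles 1 and 2 swap velocities; positions: p0=2 p1=7 p2=7 p3=22; velocities now: v0=1 v1=-2 v2=3 v3=2
Advance to t=3 (no further collisions before then); velocities: v0=1 v1=-2 v2=3 v3=2; positions = 3 5 10 24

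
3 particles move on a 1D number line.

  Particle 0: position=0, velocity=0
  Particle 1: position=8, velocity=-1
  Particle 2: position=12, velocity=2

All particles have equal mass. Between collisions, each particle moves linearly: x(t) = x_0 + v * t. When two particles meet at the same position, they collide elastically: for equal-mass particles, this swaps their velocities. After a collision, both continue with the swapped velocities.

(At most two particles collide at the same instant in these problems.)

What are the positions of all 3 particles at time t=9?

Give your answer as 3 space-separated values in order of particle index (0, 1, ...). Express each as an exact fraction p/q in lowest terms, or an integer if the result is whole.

Answer: -1 0 30

Derivation:
Collision at t=8: particles 0 and 1 swap velocities; positions: p0=0 p1=0 p2=28; velocities now: v0=-1 v1=0 v2=2
Advance to t=9 (no further collisions before then); velocities: v0=-1 v1=0 v2=2; positions = -1 0 30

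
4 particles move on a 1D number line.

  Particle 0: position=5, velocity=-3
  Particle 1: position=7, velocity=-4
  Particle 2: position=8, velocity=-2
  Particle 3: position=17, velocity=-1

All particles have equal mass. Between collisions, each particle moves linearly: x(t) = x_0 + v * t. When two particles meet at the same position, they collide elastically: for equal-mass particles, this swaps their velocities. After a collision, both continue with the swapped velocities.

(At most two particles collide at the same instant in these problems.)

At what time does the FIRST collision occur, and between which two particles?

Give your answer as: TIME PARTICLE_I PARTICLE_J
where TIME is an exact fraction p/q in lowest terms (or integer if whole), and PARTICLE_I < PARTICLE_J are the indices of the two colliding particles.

Pair (0,1): pos 5,7 vel -3,-4 -> gap=2, closing at 1/unit, collide at t=2
Pair (1,2): pos 7,8 vel -4,-2 -> not approaching (rel speed -2 <= 0)
Pair (2,3): pos 8,17 vel -2,-1 -> not approaching (rel speed -1 <= 0)
Earliest collision: t=2 between 0 and 1

Answer: 2 0 1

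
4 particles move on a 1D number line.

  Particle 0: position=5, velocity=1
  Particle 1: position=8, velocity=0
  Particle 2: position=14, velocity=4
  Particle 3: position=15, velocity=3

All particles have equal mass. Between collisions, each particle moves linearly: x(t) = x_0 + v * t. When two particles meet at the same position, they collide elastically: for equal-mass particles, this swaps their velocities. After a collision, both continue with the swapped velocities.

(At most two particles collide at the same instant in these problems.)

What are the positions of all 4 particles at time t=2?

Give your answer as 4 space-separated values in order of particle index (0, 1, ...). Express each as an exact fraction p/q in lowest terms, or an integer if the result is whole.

Collision at t=1: particles 2 and 3 swap velocities; positions: p0=6 p1=8 p2=18 p3=18; velocities now: v0=1 v1=0 v2=3 v3=4
Advance to t=2 (no further collisions before then); velocities: v0=1 v1=0 v2=3 v3=4; positions = 7 8 21 22

Answer: 7 8 21 22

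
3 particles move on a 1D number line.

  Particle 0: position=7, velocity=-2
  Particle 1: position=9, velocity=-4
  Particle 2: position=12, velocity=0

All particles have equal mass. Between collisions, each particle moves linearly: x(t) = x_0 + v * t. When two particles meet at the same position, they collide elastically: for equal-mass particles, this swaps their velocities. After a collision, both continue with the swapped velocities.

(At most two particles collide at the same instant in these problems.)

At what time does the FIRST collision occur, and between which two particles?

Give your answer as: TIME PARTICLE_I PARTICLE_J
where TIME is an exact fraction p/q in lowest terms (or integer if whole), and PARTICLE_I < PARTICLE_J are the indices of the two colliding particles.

Pair (0,1): pos 7,9 vel -2,-4 -> gap=2, closing at 2/unit, collide at t=1
Pair (1,2): pos 9,12 vel -4,0 -> not approaching (rel speed -4 <= 0)
Earliest collision: t=1 between 0 and 1

Answer: 1 0 1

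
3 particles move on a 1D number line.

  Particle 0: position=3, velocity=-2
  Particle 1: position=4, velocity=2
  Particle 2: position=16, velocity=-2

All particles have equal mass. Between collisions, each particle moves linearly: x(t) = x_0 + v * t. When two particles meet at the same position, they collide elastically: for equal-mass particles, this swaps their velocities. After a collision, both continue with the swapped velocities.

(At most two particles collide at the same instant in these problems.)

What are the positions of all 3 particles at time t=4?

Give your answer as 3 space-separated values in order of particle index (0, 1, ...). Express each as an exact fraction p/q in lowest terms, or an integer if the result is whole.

Answer: -5 8 12

Derivation:
Collision at t=3: particles 1 and 2 swap velocities; positions: p0=-3 p1=10 p2=10; velocities now: v0=-2 v1=-2 v2=2
Advance to t=4 (no further collisions before then); velocities: v0=-2 v1=-2 v2=2; positions = -5 8 12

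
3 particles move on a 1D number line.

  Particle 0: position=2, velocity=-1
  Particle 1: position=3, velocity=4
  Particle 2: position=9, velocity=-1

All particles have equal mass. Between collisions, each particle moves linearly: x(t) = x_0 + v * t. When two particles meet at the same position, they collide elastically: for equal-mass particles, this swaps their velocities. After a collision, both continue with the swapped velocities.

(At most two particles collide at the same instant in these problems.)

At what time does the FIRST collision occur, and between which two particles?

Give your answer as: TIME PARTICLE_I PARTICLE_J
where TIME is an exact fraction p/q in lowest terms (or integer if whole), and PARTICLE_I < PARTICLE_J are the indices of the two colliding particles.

Pair (0,1): pos 2,3 vel -1,4 -> not approaching (rel speed -5 <= 0)
Pair (1,2): pos 3,9 vel 4,-1 -> gap=6, closing at 5/unit, collide at t=6/5
Earliest collision: t=6/5 between 1 and 2

Answer: 6/5 1 2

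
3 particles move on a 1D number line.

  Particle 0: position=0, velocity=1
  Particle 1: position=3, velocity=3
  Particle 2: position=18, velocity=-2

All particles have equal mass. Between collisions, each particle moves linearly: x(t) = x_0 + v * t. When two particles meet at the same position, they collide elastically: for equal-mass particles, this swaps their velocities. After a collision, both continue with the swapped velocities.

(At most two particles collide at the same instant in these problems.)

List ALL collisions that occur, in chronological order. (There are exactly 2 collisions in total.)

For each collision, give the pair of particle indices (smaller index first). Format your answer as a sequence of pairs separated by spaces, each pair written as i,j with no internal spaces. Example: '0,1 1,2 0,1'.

Answer: 1,2 0,1

Derivation:
Collision at t=3: particles 1 and 2 swap velocities; positions: p0=3 p1=12 p2=12; velocities now: v0=1 v1=-2 v2=3
Collision at t=6: particles 0 and 1 swap velocities; positions: p0=6 p1=6 p2=21; velocities now: v0=-2 v1=1 v2=3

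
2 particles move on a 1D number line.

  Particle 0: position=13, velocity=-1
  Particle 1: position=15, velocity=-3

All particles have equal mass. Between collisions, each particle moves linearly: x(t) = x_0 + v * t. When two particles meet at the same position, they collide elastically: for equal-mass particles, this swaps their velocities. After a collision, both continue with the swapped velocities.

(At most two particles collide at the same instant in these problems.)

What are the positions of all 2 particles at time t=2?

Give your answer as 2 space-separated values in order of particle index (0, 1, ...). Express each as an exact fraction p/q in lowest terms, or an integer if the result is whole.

Collision at t=1: particles 0 and 1 swap velocities; positions: p0=12 p1=12; velocities now: v0=-3 v1=-1
Advance to t=2 (no further collisions before then); velocities: v0=-3 v1=-1; positions = 9 11

Answer: 9 11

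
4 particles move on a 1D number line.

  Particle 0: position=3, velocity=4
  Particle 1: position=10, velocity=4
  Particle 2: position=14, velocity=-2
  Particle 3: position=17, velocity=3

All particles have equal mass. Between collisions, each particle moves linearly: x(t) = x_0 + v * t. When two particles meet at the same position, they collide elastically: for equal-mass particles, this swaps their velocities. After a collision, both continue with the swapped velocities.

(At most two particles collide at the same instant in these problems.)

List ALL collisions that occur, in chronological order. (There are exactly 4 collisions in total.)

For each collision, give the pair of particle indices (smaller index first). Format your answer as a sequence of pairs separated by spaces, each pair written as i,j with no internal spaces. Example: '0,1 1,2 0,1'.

Collision at t=2/3: particles 1 and 2 swap velocities; positions: p0=17/3 p1=38/3 p2=38/3 p3=19; velocities now: v0=4 v1=-2 v2=4 v3=3
Collision at t=11/6: particles 0 and 1 swap velocities; positions: p0=31/3 p1=31/3 p2=52/3 p3=45/2; velocities now: v0=-2 v1=4 v2=4 v3=3
Collision at t=7: particles 2 and 3 swap velocities; positions: p0=0 p1=31 p2=38 p3=38; velocities now: v0=-2 v1=4 v2=3 v3=4
Collision at t=14: particles 1 and 2 swap velocities; positions: p0=-14 p1=59 p2=59 p3=66; velocities now: v0=-2 v1=3 v2=4 v3=4

Answer: 1,2 0,1 2,3 1,2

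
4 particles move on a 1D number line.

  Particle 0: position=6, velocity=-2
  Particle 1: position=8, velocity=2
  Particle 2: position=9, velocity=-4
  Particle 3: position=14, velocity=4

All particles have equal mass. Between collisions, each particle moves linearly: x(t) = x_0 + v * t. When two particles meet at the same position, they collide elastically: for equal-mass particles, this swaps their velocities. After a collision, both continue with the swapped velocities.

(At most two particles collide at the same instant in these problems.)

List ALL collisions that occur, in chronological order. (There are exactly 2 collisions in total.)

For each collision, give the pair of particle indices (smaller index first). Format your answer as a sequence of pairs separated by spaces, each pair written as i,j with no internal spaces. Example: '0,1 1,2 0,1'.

Collision at t=1/6: particles 1 and 2 swap velocities; positions: p0=17/3 p1=25/3 p2=25/3 p3=44/3; velocities now: v0=-2 v1=-4 v2=2 v3=4
Collision at t=3/2: particles 0 and 1 swap velocities; positions: p0=3 p1=3 p2=11 p3=20; velocities now: v0=-4 v1=-2 v2=2 v3=4

Answer: 1,2 0,1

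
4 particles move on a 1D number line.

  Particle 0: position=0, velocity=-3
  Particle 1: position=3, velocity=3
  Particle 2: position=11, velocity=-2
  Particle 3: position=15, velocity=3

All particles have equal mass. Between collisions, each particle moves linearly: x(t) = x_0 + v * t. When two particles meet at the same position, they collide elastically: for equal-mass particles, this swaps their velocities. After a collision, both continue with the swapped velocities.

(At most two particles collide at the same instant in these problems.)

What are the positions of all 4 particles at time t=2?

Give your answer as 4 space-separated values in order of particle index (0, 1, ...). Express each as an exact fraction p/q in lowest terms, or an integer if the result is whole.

Collision at t=8/5: particles 1 and 2 swap velocities; positions: p0=-24/5 p1=39/5 p2=39/5 p3=99/5; velocities now: v0=-3 v1=-2 v2=3 v3=3
Advance to t=2 (no further collisions before then); velocities: v0=-3 v1=-2 v2=3 v3=3; positions = -6 7 9 21

Answer: -6 7 9 21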